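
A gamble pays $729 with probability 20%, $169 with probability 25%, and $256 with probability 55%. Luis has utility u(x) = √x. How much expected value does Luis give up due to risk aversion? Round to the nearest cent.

E[u] = 0.2·√729 + 0.25·√169 + 0.55·√256 = 0.2·27 + 0.25·13 + 0.55·16 = 17.45
CE = (17.45)² = 304.5025
Risk premium = EV − CE = 328.85 − 304.5025 = 24.3475

$24.35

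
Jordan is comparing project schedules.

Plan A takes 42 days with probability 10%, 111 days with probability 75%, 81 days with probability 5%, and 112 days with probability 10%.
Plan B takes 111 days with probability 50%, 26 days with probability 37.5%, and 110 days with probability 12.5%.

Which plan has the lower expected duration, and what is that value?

Plan A = 0.1 × 42 + 0.75 × 111 + 0.05 × 81 + 0.1 × 112 = 4.2 + 83.25 + 4.05 + 11.2 = 102.7
Plan B = 0.5 × 111 + 0.375 × 26 + 0.125 × 110 = 55.5 + 9.75 + 13.75 = 79

Plan B (79 days)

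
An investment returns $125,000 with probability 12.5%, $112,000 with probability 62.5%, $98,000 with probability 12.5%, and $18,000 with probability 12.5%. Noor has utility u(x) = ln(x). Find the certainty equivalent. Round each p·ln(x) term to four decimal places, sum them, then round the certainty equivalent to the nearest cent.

$88,858.46

E[u] = 0.125·ln(125000) + 0.625·ln(112000) + 0.125·ln(98000) + 0.125·ln(18000) = 1.4670 + 7.2664 + 1.4366 + 1.2248 = 11.3948
CE = e^11.3948 ≈ 88858.46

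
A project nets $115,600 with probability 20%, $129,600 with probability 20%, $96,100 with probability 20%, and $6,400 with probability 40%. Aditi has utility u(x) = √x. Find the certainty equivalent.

$54,756

E[u] = 0.2·√115600 + 0.2·√129600 + 0.2·√96100 + 0.4·√6400 = 0.2·340 + 0.2·360 + 0.2·310 + 0.4·80 = 234
CE = (234)² = 54756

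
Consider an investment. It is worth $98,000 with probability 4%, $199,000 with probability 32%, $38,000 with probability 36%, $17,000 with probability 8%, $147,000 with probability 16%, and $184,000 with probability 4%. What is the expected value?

$113,520

EV = 0.04 × 98000 + 0.32 × 199000 + 0.36 × 38000 + 0.08 × 17000 + 0.16 × 147000 + 0.04 × 184000 = 3920 + 63680 + 13680 + 1360 + 23520 + 7360 = 113520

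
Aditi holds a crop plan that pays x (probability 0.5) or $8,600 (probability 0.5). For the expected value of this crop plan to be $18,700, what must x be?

x = $28,800

0.5·x + 0.5·8600 = 18700
0.5·x = 18700 − 4300 = 14400
x = 14400 / 0.5 = 28800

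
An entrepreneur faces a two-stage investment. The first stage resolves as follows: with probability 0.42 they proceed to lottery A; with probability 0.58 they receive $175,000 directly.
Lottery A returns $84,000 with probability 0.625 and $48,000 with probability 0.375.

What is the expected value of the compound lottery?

EV(A) = 0.625 × 84000 + 0.375 × 48000 = 52500 + 18000 = 70500
Branch B: 175000 (certain)
Overall = 0.42 × 70500 + 0.58 × 175000 = 29610 + 101500 = 131110

$131,110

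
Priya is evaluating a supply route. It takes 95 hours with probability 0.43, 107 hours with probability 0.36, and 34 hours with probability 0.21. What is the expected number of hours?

EV = 0.43 × 95 + 0.36 × 107 + 0.21 × 34 = 40.85 + 38.52 + 7.14 = 86.51

86.51 hours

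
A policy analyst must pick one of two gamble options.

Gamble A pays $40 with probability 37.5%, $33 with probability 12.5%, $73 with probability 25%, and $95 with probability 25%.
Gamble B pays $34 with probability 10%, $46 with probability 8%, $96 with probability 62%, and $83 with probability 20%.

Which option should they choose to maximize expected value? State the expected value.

Gamble A = 0.375 × 40 + 0.125 × 33 + 0.25 × 73 + 0.25 × 95 = 15 + 4.125 + 18.25 + 23.75 = 61.125
Gamble B = 0.1 × 34 + 0.08 × 46 + 0.62 × 96 + 0.2 × 83 = 3.4 + 3.68 + 59.52 + 16.6 = 83.2

Gamble B ($83.20)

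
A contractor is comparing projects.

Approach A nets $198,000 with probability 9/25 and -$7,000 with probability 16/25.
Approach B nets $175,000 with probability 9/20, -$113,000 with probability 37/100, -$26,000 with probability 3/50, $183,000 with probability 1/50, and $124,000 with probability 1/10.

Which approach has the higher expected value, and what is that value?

Approach A ($66,800)

Approach A = 9/25 × 198000 + 16/25 × (-7000) = 71280 − 4480 = 66800
Approach B = 9/20 × 175000 + 37/100 × (-113000) + 3/50 × (-26000) + 1/50 × 183000 + 1/10 × 124000 = 78750 − 41810 − 1560 + 3660 + 12400 = 51440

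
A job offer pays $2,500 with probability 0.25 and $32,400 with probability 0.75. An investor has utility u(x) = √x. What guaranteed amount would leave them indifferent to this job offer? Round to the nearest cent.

E[u] = 0.25·√2500 + 0.75·√32400 = 0.25·50 + 0.75·180 = 147.5
CE = (147.5)² = 21756.25

$21,756.25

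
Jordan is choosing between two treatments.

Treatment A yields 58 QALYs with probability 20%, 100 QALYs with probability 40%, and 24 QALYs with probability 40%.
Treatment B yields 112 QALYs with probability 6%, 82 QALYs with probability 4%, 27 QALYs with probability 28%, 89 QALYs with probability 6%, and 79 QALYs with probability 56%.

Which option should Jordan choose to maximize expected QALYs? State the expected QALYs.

Treatment A = 0.2 × 58 + 0.4 × 100 + 0.4 × 24 = 11.6 + 40 + 9.6 = 61.2
Treatment B = 0.06 × 112 + 0.04 × 82 + 0.28 × 27 + 0.06 × 89 + 0.56 × 79 = 6.72 + 3.28 + 7.56 + 5.34 + 44.24 = 67.14

Treatment B (67.14 QALYs)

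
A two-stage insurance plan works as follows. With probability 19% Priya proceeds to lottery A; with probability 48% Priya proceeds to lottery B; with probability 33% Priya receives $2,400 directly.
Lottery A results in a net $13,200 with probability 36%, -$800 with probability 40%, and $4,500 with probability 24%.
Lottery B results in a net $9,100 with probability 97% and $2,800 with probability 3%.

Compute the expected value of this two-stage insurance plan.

$6,116.56

EV(A) = 0.36 × 13200 + 0.4 × (-800) + 0.24 × 4500 = 4752 − 320 + 1080 = 5512
EV(B) = 0.97 × 9100 + 0.03 × 2800 = 8827 + 84 = 8911
Branch C: 2400 (certain)
Overall = 0.19 × 5512 + 0.48 × 8911 + 0.33 × 2400 = 1047.28 + 4277.28 + 792 = 6116.56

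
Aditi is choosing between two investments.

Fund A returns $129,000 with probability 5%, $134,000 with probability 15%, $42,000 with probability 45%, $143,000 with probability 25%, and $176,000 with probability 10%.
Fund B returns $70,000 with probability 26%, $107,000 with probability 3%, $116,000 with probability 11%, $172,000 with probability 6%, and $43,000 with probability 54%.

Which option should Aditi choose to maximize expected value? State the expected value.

Fund A = 0.05 × 129000 + 0.15 × 134000 + 0.45 × 42000 + 0.25 × 143000 + 0.1 × 176000 = 6450 + 20100 + 18900 + 35750 + 17600 = 98800
Fund B = 0.26 × 70000 + 0.03 × 107000 + 0.11 × 116000 + 0.06 × 172000 + 0.54 × 43000 = 18200 + 3210 + 12760 + 10320 + 23220 = 67710

Fund A ($98,800)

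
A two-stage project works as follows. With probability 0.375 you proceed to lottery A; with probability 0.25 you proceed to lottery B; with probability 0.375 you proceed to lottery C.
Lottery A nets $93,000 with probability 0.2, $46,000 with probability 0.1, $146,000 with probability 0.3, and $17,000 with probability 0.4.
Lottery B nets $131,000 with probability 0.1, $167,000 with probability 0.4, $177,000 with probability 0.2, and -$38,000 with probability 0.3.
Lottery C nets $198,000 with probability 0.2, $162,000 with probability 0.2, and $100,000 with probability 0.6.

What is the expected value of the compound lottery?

EV(A) = 0.2 × 93000 + 0.1 × 46000 + 0.3 × 146000 + 0.4 × 17000 = 18600 + 4600 + 43800 + 6800 = 73800
EV(B) = 0.1 × 131000 + 0.4 × 167000 + 0.2 × 177000 + 0.3 × (-38000) = 13100 + 66800 + 35400 − 11400 = 103900
EV(C) = 0.2 × 198000 + 0.2 × 162000 + 0.6 × 100000 = 39600 + 32400 + 60000 = 132000
Overall = 0.375 × 73800 + 0.25 × 103900 + 0.375 × 132000 = 27675 + 25975 + 49500 = 103150

$103,150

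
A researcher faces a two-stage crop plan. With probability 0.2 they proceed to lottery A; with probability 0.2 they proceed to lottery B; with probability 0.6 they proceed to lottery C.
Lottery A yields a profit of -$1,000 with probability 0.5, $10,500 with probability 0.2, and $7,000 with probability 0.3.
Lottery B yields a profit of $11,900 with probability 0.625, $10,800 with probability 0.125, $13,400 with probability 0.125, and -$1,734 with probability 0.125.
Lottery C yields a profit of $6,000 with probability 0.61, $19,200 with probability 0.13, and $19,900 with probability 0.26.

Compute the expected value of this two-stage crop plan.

$9,587.15

EV(A) = 0.5 × (-1000) + 0.2 × 10500 + 0.3 × 7000 = -500 + 2100 + 2100 = 3700
EV(B) = 0.625 × 11900 + 0.125 × 10800 + 0.125 × 13400 + 0.125 × (-1734) = 7437.5 + 1350 + 1675 − 216.75 = 10245.75
EV(C) = 0.61 × 6000 + 0.13 × 19200 + 0.26 × 19900 = 3660 + 2496 + 5174 = 11330
Overall = 0.2 × 3700 + 0.2 × 10245.75 + 0.6 × 11330 = 740 + 2049.15 + 6798 = 9587.15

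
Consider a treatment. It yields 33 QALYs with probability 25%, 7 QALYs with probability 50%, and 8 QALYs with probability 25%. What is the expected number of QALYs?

EV = 0.25 × 33 + 0.5 × 7 + 0.25 × 8 = 8.25 + 3.5 + 2 = 13.75

13.75 QALYs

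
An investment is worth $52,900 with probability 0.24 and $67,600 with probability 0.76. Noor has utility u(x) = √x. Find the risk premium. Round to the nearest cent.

E[u] = 0.24·√52900 + 0.76·√67600 = 0.24·230 + 0.76·260 = 252.8
CE = (252.8)² = 63907.84
Risk premium = EV − CE = 64072 − 63907.84 = 164.16

$164.16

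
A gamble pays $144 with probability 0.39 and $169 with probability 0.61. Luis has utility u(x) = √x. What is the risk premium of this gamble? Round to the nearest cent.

$0.24

E[u] = 0.39·√144 + 0.61·√169 = 0.39·12 + 0.61·13 = 12.61
CE = (12.61)² = 159.0121
Risk premium = EV − CE = 159.25 − 159.0121 = 0.2379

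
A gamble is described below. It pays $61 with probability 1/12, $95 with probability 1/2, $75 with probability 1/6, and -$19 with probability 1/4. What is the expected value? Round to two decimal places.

EV = 1/12 × 61 + 1/2 × 95 + 1/6 × 75 + 1/4 × (-19) = 5.0833 + 47.5 + 12.5 − 4.75 = 60.3333

$60.33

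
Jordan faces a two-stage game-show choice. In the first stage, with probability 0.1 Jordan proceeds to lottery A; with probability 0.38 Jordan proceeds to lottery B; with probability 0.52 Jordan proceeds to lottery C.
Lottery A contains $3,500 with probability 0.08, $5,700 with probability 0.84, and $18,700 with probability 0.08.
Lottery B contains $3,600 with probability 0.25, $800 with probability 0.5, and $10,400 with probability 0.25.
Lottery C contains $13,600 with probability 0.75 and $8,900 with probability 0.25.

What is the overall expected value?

EV(A) = 0.08 × 3500 + 0.84 × 5700 + 0.08 × 18700 = 280 + 4788 + 1496 = 6564
EV(B) = 0.25 × 3600 + 0.5 × 800 + 0.25 × 10400 = 900 + 400 + 2600 = 3900
EV(C) = 0.75 × 13600 + 0.25 × 8900 = 10200 + 2225 = 12425
Overall = 0.1 × 6564 + 0.38 × 3900 + 0.52 × 12425 = 656.4 + 1482 + 6461 = 8599.4

$8,599.40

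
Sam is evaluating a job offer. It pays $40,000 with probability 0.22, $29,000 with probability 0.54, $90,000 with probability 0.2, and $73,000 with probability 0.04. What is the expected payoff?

$45,380

EV = 0.22 × 40000 + 0.54 × 29000 + 0.2 × 90000 + 0.04 × 73000 = 8800 + 15660 + 18000 + 2920 = 45380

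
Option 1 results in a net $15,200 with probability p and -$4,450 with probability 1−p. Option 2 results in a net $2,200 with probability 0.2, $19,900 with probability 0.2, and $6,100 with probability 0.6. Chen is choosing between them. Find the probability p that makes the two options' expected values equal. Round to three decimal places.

p = 0.638

EV(Option 2) = 0.2 × 2200 + 0.2 × 19900 + 0.6 × 6100 = 440 + 3980 + 3660 = 8080
p·15200 + (1−p)·(-4450) = 8080
19650p − 4450 = 8080
p = (8080 + 4450) / 19650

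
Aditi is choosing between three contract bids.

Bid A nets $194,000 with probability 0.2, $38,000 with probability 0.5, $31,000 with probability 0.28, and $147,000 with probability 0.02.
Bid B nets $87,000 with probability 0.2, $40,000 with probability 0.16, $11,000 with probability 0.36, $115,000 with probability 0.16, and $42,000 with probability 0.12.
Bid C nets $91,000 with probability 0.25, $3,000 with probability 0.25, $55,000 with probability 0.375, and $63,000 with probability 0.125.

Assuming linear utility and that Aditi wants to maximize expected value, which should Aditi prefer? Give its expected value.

Bid A = 0.2 × 194000 + 0.5 × 38000 + 0.28 × 31000 + 0.02 × 147000 = 38800 + 19000 + 8680 + 2940 = 69420
Bid B = 0.2 × 87000 + 0.16 × 40000 + 0.36 × 11000 + 0.16 × 115000 + 0.12 × 42000 = 17400 + 6400 + 3960 + 18400 + 5040 = 51200
Bid C = 0.25 × 91000 + 0.25 × 3000 + 0.375 × 55000 + 0.125 × 63000 = 22750 + 750 + 20625 + 7875 = 52000

Bid A ($69,420)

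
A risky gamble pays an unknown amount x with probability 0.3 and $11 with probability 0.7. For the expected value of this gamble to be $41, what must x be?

0.3·x + 0.7·11 = 41
0.3·x = 41 − 7.7 = 33.3
x = 33.3 / 0.3 = 111

x = $111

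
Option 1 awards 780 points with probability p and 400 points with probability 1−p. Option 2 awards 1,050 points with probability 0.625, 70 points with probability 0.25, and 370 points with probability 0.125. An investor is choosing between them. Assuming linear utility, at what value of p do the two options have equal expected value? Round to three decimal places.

EV(Option 2) = 0.625 × 1050 + 0.25 × 70 + 0.125 × 370 = 656.25 + 17.5 + 46.25 = 720
p·780 + (1−p)·400 = 720
380p + 400 = 720
p = (720 − 400) / 380

p = 0.842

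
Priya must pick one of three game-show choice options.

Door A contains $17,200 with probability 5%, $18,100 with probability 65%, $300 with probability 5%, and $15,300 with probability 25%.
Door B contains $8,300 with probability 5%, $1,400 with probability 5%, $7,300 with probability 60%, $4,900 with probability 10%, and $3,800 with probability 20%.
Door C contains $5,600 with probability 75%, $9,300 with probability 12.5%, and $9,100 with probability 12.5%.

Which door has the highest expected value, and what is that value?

Door A ($16,465)

Door A = 0.05 × 17200 + 0.65 × 18100 + 0.05 × 300 + 0.25 × 15300 = 860 + 11765 + 15 + 3825 = 16465
Door B = 0.05 × 8300 + 0.05 × 1400 + 0.6 × 7300 + 0.1 × 4900 + 0.2 × 3800 = 415 + 70 + 4380 + 490 + 760 = 6115
Door C = 0.75 × 5600 + 0.125 × 9300 + 0.125 × 9100 = 4200 + 1162.5 + 1137.5 = 6500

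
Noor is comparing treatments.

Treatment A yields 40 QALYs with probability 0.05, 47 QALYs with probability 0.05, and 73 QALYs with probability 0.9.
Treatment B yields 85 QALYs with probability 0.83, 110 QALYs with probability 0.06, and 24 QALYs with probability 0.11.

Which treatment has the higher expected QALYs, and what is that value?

Treatment B (79.79 QALYs)

Treatment A = 0.05 × 40 + 0.05 × 47 + 0.9 × 73 = 2 + 2.35 + 65.7 = 70.05
Treatment B = 0.83 × 85 + 0.06 × 110 + 0.11 × 24 = 70.55 + 6.6 + 2.64 = 79.79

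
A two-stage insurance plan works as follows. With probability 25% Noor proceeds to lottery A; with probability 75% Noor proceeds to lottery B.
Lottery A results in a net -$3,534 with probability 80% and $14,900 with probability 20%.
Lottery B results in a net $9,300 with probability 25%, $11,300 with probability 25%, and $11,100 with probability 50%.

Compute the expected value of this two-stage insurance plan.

$8,063.20

EV(A) = 0.8 × (-3534) + 0.2 × 14900 = -2827.2 + 2980 = 152.8
EV(B) = 0.25 × 9300 + 0.25 × 11300 + 0.5 × 11100 = 2325 + 2825 + 5550 = 10700
Overall = 0.25 × 152.8 + 0.75 × 10700 = 38.2 + 8025 = 8063.2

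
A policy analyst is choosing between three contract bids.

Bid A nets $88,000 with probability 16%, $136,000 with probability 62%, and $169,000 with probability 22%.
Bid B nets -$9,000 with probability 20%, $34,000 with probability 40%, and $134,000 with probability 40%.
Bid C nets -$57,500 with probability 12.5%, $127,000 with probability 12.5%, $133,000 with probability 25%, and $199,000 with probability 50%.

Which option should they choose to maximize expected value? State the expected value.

Bid A = 0.16 × 88000 + 0.62 × 136000 + 0.22 × 169000 = 14080 + 84320 + 37180 = 135580
Bid B = 0.2 × (-9000) + 0.4 × 34000 + 0.4 × 134000 = -1800 + 13600 + 53600 = 65400
Bid C = 0.125 × (-57500) + 0.125 × 127000 + 0.25 × 133000 + 0.5 × 199000 = -7187.5 + 15875 + 33250 + 99500 = 141437.5

Bid C ($141,437.50)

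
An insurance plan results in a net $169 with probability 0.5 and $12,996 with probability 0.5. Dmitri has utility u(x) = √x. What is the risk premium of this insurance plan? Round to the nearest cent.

$2,550.25

E[u] = 0.5·√169 + 0.5·√12996 = 0.5·13 + 0.5·114 = 63.5
CE = (63.5)² = 4032.25
Risk premium = EV − CE = 6582.5 − 4032.25 = 2550.25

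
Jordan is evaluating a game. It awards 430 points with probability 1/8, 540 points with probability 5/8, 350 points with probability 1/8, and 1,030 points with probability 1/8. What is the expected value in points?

563.75 points

EV = 1/8 × 430 + 5/8 × 540 + 1/8 × 350 + 1/8 × 1030 = 53.75 + 337.5 + 43.75 + 128.75 = 563.75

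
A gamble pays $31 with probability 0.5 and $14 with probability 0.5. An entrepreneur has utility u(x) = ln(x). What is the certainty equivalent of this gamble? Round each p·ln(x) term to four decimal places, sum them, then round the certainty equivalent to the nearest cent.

E[u] = 0.5·ln(31) + 0.5·ln(14) = 1.7170 + 1.3195 = 3.0365
CE = e^3.0365 ≈ 20.83

$20.83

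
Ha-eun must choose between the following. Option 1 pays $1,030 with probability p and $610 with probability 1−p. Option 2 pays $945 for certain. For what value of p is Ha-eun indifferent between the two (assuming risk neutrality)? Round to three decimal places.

p·1030 + (1−p)·610 = 945
420p + 610 = 945
p = (945 − 610) / 420

p = 0.798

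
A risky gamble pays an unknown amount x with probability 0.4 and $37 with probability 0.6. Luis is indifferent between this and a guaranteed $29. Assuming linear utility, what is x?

x = $17

0.4·x + 0.6·37 = 29
0.4·x = 29 − 22.2 = 6.8
x = 6.8 / 0.4 = 17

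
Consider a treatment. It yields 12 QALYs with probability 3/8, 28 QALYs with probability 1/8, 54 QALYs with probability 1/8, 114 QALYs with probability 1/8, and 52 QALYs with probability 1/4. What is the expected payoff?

42 QALYs

EV = 3/8 × 12 + 1/8 × 28 + 1/8 × 54 + 1/8 × 114 + 1/4 × 52 = 4.5 + 3.5 + 6.75 + 14.25 + 13 = 42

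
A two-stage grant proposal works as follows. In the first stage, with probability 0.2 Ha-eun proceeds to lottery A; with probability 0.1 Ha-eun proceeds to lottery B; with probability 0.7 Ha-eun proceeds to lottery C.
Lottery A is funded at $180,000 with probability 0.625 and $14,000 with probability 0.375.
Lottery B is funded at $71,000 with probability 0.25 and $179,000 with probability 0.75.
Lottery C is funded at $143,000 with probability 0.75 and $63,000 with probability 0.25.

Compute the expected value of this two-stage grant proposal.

$124,850

EV(A) = 0.625 × 180000 + 0.375 × 14000 = 112500 + 5250 = 117750
EV(B) = 0.25 × 71000 + 0.75 × 179000 = 17750 + 134250 = 152000
EV(C) = 0.75 × 143000 + 0.25 × 63000 = 107250 + 15750 = 123000
Overall = 0.2 × 117750 + 0.1 × 152000 + 0.7 × 123000 = 23550 + 15200 + 86100 = 124850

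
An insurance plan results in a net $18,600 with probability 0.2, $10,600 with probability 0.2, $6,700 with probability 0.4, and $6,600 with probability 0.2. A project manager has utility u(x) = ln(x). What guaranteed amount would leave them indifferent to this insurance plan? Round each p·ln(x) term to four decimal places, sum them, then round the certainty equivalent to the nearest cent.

E[u] = 0.2·ln(18600) + 0.2·ln(10600) + 0.4·ln(6700) + 0.2·ln(6600) = 1.9662 + 1.8537 + 3.5239 + 1.7590 = 9.1028
CE = e^9.1028 ≈ 8980.40

$8,980.40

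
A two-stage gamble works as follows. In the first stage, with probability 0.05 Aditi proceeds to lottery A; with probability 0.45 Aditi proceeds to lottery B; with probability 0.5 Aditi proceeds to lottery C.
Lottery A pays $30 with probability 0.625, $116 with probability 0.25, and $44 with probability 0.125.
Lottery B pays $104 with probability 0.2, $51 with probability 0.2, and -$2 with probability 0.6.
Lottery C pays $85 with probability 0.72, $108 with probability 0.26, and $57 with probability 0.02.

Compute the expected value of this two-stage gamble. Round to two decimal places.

EV(A) = 0.625 × 30 + 0.25 × 116 + 0.125 × 44 = 18.75 + 29 + 5.5 = 53.25
EV(B) = 0.2 × 104 + 0.2 × 51 + 0.6 × (-2) = 20.8 + 10.2 − 1.2 = 29.8
EV(C) = 0.72 × 85 + 0.26 × 108 + 0.02 × 57 = 61.2 + 28.08 + 1.14 = 90.42
Overall = 0.05 × 53.25 + 0.45 × 29.8 + 0.5 × 90.42 = 2.6625 + 13.41 + 45.21 = 61.2825

$61.28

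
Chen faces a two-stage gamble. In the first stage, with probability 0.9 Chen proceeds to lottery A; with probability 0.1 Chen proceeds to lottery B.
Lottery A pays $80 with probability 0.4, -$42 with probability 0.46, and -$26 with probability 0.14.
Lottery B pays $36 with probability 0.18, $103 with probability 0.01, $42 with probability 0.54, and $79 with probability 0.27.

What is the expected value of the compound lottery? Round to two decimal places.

EV(A) = 0.4 × 80 + 0.46 × (-42) + 0.14 × (-26) = 32 − 19.32 − 3.64 = 9.04
EV(B) = 0.18 × 36 + 0.01 × 103 + 0.54 × 42 + 0.27 × 79 = 6.48 + 1.03 + 22.68 + 21.33 = 51.52
Overall = 0.9 × 9.04 + 0.1 × 51.52 = 8.136 + 5.152 = 13.288

$13.29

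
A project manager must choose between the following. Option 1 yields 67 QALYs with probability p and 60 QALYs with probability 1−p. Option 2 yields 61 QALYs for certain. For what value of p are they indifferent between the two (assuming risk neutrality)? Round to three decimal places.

p·67 + (1−p)·60 = 61
7p + 60 = 61
p = (61 − 60) / 7

p = 0.143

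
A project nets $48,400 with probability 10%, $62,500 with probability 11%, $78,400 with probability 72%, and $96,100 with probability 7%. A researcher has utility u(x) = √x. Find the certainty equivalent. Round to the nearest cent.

E[u] = 0.1·√48400 + 0.11·√62500 + 0.72·√78400 + 0.07·√96100 = 0.1·220 + 0.11·250 + 0.72·280 + 0.07·310 = 272.8
CE = (272.8)² = 74419.84

$74,419.84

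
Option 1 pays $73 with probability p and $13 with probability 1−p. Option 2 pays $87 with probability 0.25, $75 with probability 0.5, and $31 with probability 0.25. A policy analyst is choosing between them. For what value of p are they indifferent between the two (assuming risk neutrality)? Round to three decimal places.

p = 0.900

EV(Option 2) = 0.25 × 87 + 0.5 × 75 + 0.25 × 31 = 21.75 + 37.5 + 7.75 = 67
p·73 + (1−p)·13 = 67
60p + 13 = 67
p = (67 − 13) / 60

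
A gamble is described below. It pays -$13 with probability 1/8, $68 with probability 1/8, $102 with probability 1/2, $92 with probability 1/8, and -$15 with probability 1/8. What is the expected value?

$67.50

EV = 1/8 × (-13) + 1/8 × 68 + 1/2 × 102 + 1/8 × 92 + 1/8 × (-15) = -1.625 + 8.5 + 51 + 11.5 − 1.875 = 67.5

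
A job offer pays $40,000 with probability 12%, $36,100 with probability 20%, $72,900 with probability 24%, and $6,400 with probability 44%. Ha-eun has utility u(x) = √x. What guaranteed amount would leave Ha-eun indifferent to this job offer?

$26,244

E[u] = 0.12·√40000 + 0.2·√36100 + 0.24·√72900 + 0.44·√6400 = 0.12·200 + 0.2·190 + 0.24·270 + 0.44·80 = 162
CE = (162)² = 26244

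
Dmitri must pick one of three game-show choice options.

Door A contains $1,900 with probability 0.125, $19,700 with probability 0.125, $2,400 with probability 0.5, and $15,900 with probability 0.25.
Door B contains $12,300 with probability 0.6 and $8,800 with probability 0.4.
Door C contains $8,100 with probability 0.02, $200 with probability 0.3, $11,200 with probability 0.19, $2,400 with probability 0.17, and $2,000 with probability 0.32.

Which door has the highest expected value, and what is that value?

Door A = 0.125 × 1900 + 0.125 × 19700 + 0.5 × 2400 + 0.25 × 15900 = 237.5 + 2462.5 + 1200 + 3975 = 7875
Door B = 0.6 × 12300 + 0.4 × 8800 = 7380 + 3520 = 10900
Door C = 0.02 × 8100 + 0.3 × 200 + 0.19 × 11200 + 0.17 × 2400 + 0.32 × 2000 = 162 + 60 + 2128 + 408 + 640 = 3398

Door B ($10,900)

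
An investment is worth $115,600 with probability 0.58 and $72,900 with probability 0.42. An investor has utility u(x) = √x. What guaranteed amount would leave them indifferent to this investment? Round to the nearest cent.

$96,472.36

E[u] = 0.58·√115600 + 0.42·√72900 = 0.58·340 + 0.42·270 = 310.6
CE = (310.6)² = 96472.36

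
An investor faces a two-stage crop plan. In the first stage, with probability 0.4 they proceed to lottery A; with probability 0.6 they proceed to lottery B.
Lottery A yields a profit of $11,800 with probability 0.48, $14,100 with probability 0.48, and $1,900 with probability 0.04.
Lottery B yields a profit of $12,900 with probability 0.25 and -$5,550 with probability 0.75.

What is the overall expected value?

$4,440.70

EV(A) = 0.48 × 11800 + 0.48 × 14100 + 0.04 × 1900 = 5664 + 6768 + 76 = 12508
EV(B) = 0.25 × 12900 + 0.75 × (-5550) = 3225 − 4162.5 = -937.5
Overall = 0.4 × 12508 + 0.6 × (-937.5) = 5003.2 − 562.5 = 4440.7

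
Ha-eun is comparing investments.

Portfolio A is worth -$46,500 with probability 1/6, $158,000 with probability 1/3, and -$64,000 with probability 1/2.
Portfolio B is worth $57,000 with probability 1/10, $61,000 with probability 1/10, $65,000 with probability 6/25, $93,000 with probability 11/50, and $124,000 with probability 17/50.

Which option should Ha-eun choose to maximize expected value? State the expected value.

Portfolio A = 1/6 × (-46500) + 1/3 × 158000 + 1/2 × (-64000) = -7750 + 52666.6667 − 32000 = 12916.6667
Portfolio B = 1/10 × 57000 + 1/10 × 61000 + 6/25 × 65000 + 11/50 × 93000 + 17/50 × 124000 = 5700 + 6100 + 15600 + 20460 + 42160 = 90020

Portfolio B ($90,020)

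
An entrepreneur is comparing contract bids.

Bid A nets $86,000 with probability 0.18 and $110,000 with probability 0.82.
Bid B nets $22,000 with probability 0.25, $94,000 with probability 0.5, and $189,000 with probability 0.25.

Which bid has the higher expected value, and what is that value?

Bid A ($105,680)

Bid A = 0.18 × 86000 + 0.82 × 110000 = 15480 + 90200 = 105680
Bid B = 0.25 × 22000 + 0.5 × 94000 + 0.25 × 189000 = 5500 + 47000 + 47250 = 99750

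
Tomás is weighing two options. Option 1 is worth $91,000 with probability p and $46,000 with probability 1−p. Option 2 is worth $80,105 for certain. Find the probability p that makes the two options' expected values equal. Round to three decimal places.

p = 0.758

p·91000 + (1−p)·46000 = 80105
45000p + 46000 = 80105
p = (80105 − 46000) / 45000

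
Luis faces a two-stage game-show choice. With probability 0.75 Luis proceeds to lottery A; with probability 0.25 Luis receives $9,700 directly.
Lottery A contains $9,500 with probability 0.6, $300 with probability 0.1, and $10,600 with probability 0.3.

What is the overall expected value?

EV(A) = 0.6 × 9500 + 0.1 × 300 + 0.3 × 10600 = 5700 + 30 + 3180 = 8910
Branch B: 9700 (certain)
Overall = 0.75 × 8910 + 0.25 × 9700 = 6682.5 + 2425 = 9107.5

$9,107.50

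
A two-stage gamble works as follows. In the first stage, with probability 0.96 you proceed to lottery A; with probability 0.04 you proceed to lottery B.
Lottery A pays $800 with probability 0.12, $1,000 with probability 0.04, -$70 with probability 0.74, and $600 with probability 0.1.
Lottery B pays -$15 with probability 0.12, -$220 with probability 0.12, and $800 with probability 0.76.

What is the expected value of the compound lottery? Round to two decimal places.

$161.62

EV(A) = 0.12 × 800 + 0.04 × 1000 + 0.74 × (-70) + 0.1 × 600 = 96 + 40 − 51.8 + 60 = 144.2
EV(B) = 0.12 × (-15) + 0.12 × (-220) + 0.76 × 800 = -1.8 − 26.4 + 608 = 579.8
Overall = 0.96 × 144.2 + 0.04 × 579.8 = 138.432 + 23.192 = 161.624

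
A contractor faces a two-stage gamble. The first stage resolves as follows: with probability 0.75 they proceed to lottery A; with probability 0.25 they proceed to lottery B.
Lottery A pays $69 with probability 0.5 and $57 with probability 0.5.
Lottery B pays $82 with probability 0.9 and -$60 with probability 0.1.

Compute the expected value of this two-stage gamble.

EV(A) = 0.5 × 69 + 0.5 × 57 = 34.5 + 28.5 = 63
EV(B) = 0.9 × 82 + 0.1 × (-60) = 73.8 − 6 = 67.8
Overall = 0.75 × 63 + 0.25 × 67.8 = 47.25 + 16.95 = 64.2

$64.20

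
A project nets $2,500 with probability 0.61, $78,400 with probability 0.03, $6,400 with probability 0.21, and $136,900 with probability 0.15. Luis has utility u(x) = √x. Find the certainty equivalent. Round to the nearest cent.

$12,365.44

E[u] = 0.61·√2500 + 0.03·√78400 + 0.21·√6400 + 0.15·√136900 = 0.61·50 + 0.03·280 + 0.21·80 + 0.15·370 = 111.2
CE = (111.2)² = 12365.44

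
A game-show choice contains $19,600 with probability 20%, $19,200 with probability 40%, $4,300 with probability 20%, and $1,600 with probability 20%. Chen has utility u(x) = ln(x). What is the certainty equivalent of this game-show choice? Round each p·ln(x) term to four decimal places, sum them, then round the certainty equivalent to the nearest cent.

$8,696.71

E[u] = 0.2·ln(19600) + 0.4·ln(19200) + 0.2·ln(4300) + 0.2·ln(1600) = 1.9767 + 3.9451 + 1.6733 + 1.4756 = 9.0707
CE = e^9.0707 ≈ 8696.71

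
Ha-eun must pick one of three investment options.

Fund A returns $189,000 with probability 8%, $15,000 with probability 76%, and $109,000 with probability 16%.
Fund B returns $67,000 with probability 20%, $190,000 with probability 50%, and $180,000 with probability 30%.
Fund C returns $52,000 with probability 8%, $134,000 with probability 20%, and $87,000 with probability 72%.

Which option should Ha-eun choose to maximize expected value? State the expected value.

Fund A = 0.08 × 189000 + 0.76 × 15000 + 0.16 × 109000 = 15120 + 11400 + 17440 = 43960
Fund B = 0.2 × 67000 + 0.5 × 190000 + 0.3 × 180000 = 13400 + 95000 + 54000 = 162400
Fund C = 0.08 × 52000 + 0.2 × 134000 + 0.72 × 87000 = 4160 + 26800 + 62640 = 93600

Fund B ($162,400)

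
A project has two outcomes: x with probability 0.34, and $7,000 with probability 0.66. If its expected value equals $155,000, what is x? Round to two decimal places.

0.34·x + 0.66·7000 = 155000
0.34·x = 155000 − 4620 = 150380
x = 150380 / 0.34 = 442294.1176

x = $442,294.12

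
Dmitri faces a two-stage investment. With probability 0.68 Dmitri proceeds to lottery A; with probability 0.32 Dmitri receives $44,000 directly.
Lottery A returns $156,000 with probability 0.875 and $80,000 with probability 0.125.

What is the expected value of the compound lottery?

$113,700

EV(A) = 0.875 × 156000 + 0.125 × 80000 = 136500 + 10000 = 146500
Branch B: 44000 (certain)
Overall = 0.68 × 146500 + 0.32 × 44000 = 99620 + 14080 = 113700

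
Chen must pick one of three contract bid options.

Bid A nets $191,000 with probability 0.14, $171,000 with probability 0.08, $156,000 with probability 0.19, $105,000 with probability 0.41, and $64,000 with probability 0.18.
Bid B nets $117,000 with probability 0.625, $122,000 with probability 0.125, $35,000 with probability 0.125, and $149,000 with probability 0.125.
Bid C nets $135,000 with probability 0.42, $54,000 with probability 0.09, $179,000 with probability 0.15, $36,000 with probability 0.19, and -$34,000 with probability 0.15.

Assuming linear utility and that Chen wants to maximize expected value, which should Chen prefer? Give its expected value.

Bid A ($124,630)

Bid A = 0.14 × 191000 + 0.08 × 171000 + 0.19 × 156000 + 0.41 × 105000 + 0.18 × 64000 = 26740 + 13680 + 29640 + 43050 + 11520 = 124630
Bid B = 0.625 × 117000 + 0.125 × 122000 + 0.125 × 35000 + 0.125 × 149000 = 73125 + 15250 + 4375 + 18625 = 111375
Bid C = 0.42 × 135000 + 0.09 × 54000 + 0.15 × 179000 + 0.19 × 36000 + 0.15 × (-34000) = 56700 + 4860 + 26850 + 6840 − 5100 = 90150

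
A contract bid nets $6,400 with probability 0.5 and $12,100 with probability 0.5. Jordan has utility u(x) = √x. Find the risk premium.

E[u] = 0.5·√6400 + 0.5·√12100 = 0.5·80 + 0.5·110 = 95
CE = (95)² = 9025
Risk premium = EV − CE = 9250 − 9025 = 225

$225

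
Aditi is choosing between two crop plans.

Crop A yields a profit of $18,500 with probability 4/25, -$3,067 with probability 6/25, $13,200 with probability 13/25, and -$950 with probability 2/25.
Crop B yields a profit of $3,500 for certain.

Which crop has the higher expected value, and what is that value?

Crop A ($9,011.92)

Crop A = 4/25 × 18500 + 6/25 × (-3067) + 13/25 × 13200 + 2/25 × (-950) = 2960 − 736.08 + 6864 − 76 = 9011.92
Crop B: 3500 (certain)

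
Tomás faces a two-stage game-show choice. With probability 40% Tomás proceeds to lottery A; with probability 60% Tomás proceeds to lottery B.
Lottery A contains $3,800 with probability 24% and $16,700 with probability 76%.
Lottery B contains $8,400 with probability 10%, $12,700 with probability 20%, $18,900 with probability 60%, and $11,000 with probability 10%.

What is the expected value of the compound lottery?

EV(A) = 0.24 × 3800 + 0.76 × 16700 = 912 + 12692 = 13604
EV(B) = 0.1 × 8400 + 0.2 × 12700 + 0.6 × 18900 + 0.1 × 11000 = 840 + 2540 + 11340 + 1100 = 15820
Overall = 0.4 × 13604 + 0.6 × 15820 = 5441.6 + 9492 = 14933.6

$14,933.60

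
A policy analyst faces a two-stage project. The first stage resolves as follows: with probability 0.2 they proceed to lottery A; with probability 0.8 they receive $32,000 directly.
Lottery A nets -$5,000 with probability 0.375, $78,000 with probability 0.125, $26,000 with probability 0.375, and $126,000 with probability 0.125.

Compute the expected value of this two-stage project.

EV(A) = 0.375 × (-5000) + 0.125 × 78000 + 0.375 × 26000 + 0.125 × 126000 = -1875 + 9750 + 9750 + 15750 = 33375
Branch B: 32000 (certain)
Overall = 0.2 × 33375 + 0.8 × 32000 = 6675 + 25600 = 32275

$32,275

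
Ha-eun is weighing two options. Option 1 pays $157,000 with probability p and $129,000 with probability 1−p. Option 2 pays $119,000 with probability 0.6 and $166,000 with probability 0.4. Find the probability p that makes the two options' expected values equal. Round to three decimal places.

p = 0.314

EV(Option 2) = 0.6 × 119000 + 0.4 × 166000 = 71400 + 66400 = 137800
p·157000 + (1−p)·129000 = 137800
28000p + 129000 = 137800
p = (137800 − 129000) / 28000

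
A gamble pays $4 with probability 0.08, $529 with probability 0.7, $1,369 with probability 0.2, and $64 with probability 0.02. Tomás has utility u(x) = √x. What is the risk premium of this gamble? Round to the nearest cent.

$78.31

E[u] = 0.08·√4 + 0.7·√529 + 0.2·√1369 + 0.02·√64 = 0.08·2 + 0.7·23 + 0.2·37 + 0.02·8 = 23.82
CE = (23.82)² = 567.3924
Risk premium = EV − CE = 645.7 − 567.3924 = 78.3076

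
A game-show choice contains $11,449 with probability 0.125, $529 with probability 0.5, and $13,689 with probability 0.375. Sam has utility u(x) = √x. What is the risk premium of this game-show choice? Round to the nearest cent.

$2,102.44

E[u] = 0.125·√11449 + 0.5·√529 + 0.375·√13689 = 0.125·107 + 0.5·23 + 0.375·117 = 68.75
CE = (68.75)² = 4726.5625
Risk premium = EV − CE = 6829 − 4726.5625 = 2102.4375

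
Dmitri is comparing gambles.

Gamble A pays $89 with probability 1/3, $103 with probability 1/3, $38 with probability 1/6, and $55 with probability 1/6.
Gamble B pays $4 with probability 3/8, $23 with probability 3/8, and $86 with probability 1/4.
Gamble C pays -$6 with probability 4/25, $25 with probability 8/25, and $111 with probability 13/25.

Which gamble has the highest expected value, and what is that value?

Gamble A ($79.50)

Gamble A = 1/3 × 89 + 1/3 × 103 + 1/6 × 38 + 1/6 × 55 = 29.6667 + 34.3333 + 6.3333 + 9.1667 = 79.5
Gamble B = 3/8 × 4 + 3/8 × 23 + 1/4 × 86 = 1.5 + 8.625 + 21.5 = 31.625
Gamble C = 4/25 × (-6) + 8/25 × 25 + 13/25 × 111 = -0.96 + 8 + 57.72 = 64.76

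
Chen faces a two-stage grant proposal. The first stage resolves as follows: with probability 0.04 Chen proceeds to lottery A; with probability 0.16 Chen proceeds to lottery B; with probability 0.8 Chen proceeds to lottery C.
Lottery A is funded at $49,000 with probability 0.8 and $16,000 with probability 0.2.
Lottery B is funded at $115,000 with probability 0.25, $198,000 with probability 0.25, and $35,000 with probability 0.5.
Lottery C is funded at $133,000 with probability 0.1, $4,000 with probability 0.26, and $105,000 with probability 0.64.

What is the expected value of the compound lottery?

$82,248

EV(A) = 0.8 × 49000 + 0.2 × 16000 = 39200 + 3200 = 42400
EV(B) = 0.25 × 115000 + 0.25 × 198000 + 0.5 × 35000 = 28750 + 49500 + 17500 = 95750
EV(C) = 0.1 × 133000 + 0.26 × 4000 + 0.64 × 105000 = 13300 + 1040 + 67200 = 81540
Overall = 0.04 × 42400 + 0.16 × 95750 + 0.8 × 81540 = 1696 + 15320 + 65232 = 82248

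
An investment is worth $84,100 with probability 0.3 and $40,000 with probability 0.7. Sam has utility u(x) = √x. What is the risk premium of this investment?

$1,701

E[u] = 0.3·√84100 + 0.7·√40000 = 0.3·290 + 0.7·200 = 227
CE = (227)² = 51529
Risk premium = EV − CE = 53230 − 51529 = 1701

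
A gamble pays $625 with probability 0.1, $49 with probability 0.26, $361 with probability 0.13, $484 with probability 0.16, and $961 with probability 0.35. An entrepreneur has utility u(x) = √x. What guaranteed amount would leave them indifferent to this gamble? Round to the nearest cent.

E[u] = 0.1·√625 + 0.26·√49 + 0.13·√361 + 0.16·√484 + 0.35·√961 = 0.1·25 + 0.26·7 + 0.13·19 + 0.16·22 + 0.35·31 = 21.16
CE = (21.16)² = 447.7456

$447.75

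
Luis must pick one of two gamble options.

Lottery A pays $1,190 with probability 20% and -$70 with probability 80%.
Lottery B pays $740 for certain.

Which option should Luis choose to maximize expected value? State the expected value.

Lottery A = 0.2 × 1190 + 0.8 × (-70) = 238 − 56 = 182
Lottery B: 740 (certain)

Lottery B ($740)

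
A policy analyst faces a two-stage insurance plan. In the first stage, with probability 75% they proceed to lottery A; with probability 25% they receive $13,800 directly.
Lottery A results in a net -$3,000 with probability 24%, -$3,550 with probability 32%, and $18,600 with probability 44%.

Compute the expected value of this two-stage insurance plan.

EV(A) = 0.24 × (-3000) + 0.32 × (-3550) + 0.44 × 18600 = -720 − 1136 + 8184 = 6328
Branch B: 13800 (certain)
Overall = 0.75 × 6328 + 0.25 × 13800 = 4746 + 3450 = 8196

$8,196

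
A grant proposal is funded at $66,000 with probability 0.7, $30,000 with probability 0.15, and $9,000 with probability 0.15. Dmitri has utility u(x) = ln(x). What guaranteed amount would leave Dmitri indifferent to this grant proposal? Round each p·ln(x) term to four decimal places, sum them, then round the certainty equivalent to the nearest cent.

$43,486.25

E[u] = 0.7·ln(66000) + 0.15·ln(30000) + 0.15·ln(9000) = 7.7682 + 1.5463 + 1.3657 = 10.6802
CE = e^10.6802 ≈ 43486.25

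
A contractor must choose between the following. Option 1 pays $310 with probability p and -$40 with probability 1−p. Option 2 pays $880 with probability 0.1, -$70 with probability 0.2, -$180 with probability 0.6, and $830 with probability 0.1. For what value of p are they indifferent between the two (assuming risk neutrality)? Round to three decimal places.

p = 0.254

EV(Option 2) = 0.1 × 880 + 0.2 × (-70) + 0.6 × (-180) + 0.1 × 830 = 88 − 14 − 108 + 83 = 49
p·310 + (1−p)·(-40) = 49
350p − 40 = 49
p = (49 + 40) / 350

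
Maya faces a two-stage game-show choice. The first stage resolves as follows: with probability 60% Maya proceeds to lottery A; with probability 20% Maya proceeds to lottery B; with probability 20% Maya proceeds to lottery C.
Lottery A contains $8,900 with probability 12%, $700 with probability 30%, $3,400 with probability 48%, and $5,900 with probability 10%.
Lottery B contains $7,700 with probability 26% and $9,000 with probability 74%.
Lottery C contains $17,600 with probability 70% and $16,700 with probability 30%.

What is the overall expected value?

EV(A) = 0.12 × 8900 + 0.3 × 700 + 0.48 × 3400 + 0.1 × 5900 = 1068 + 210 + 1632 + 590 = 3500
EV(B) = 0.26 × 7700 + 0.74 × 9000 = 2002 + 6660 = 8662
EV(C) = 0.7 × 17600 + 0.3 × 16700 = 12320 + 5010 = 17330
Overall = 0.6 × 3500 + 0.2 × 8662 + 0.2 × 17330 = 2100 + 1732.4 + 3466 = 7298.4

$7,298.40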